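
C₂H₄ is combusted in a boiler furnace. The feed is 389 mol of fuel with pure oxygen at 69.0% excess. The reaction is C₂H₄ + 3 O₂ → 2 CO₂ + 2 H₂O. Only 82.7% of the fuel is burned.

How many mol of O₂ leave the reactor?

1010 mol

Stoichiometric O₂ = 3 × 389 = 1167 mol; O₂ fed = 1167 × 1.690 = 1972 mol.
Fuel reacted = 0.827 × 389 → ξ = 321.7 mol.
Outlet (n = n₀ + ν ξ):
  C₂H₄: 389 − 1(321.7) = 67.3
  O₂: 1972 − 3(321.7) = 1007
  CO₂: 0 + 2(321.7) = 643.4
  H₂O: 0 + 2(321.7) = 643.4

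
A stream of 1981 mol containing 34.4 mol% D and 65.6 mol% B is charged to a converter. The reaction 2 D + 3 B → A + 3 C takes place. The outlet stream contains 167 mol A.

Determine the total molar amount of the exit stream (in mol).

For A: n = n₀ + 1ξ → 167 = 0 + 1ξ, giving ξ = 167 mol.
Outlet amounts (n = n₀ + ν ξ):
  D: 681.5 − 2(167) = 347.5
  B: 1300 − 3(167) = 798.5
  A: 0 + 1(167) = 167
  C: 0 + 3(167) = 501
Total out = 347.5 + 798.5 + 167 + 501 = 1814 mol.

1810 mol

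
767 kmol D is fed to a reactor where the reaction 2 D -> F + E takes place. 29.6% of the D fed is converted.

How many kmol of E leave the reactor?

D reacted = 0.296 × 767 = 227 kmol; ν_D = −2, so ξ = 227/2 = 113.5 kmol.
Outlet amounts (n = n₀ + ν ξ):
  D: 767 − 2(113.5) = 540
  F: 0 + 1(113.5) = 113.5
  E: 0 + 1(113.5) = 113.5

114 kmol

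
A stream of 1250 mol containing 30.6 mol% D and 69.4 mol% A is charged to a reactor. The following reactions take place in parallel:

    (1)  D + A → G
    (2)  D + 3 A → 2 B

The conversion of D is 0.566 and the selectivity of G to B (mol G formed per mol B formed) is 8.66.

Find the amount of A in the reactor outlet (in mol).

627 mol

Conversion of D: D consumed = 0.566 × 382.5 = 216.5 mol = 1ξ₁ + 1ξ₂.
Selectivity: 1ξ₁ / (2ξ₂) = 8.66 → ξ₁ = 17.32 ξ₂.
Substitute: (1·17.32 + 1) ξ₂ = 216.5 → ξ₂ = 11.82 mol, ξ₁ = 204.7 mol.
Outlet amounts (n = n₀ + Σ ν·ξ):
  D: 382.5 − 1(204.7) − 1(11.82) = 166
  A: 867.5 − 1(204.7) − 3(11.82) = 627.4
  G: 0 + 1(204.7) = 204.7
  B: 0 + 2(11.82) = 23.63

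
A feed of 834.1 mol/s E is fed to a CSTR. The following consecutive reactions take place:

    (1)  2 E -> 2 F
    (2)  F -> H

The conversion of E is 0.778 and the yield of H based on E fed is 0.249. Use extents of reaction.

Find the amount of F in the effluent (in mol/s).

Conversion of E: E consumed = 2ξ₁ = 0.778 × 834.1 → ξ₁ = 324.5 mol/s.
Yield of H: 1ξ₂ / 834.1 = 0.249 → ξ₂ = 207.7 mol/s.
Outlet amounts (n = n₀ + Σ ν·ξ):
  E: 834.1 − 2(324.5) = 185.2
  F: 0 + 2(324.5) − 1(207.7) = 441.2
  H: 0 + 1(207.7) = 207.7

441 mol/s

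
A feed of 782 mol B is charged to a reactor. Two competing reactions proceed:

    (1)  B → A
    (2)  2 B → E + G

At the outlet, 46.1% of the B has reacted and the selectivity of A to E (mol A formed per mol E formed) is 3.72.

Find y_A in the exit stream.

0.3

Conversion of B: B consumed = 0.461 × 782 = 360.5 mol = 1ξ₁ + 2ξ₂.
Selectivity: 1ξ₁ / (1ξ₂) = 3.72 → ξ₁ = 3.72 ξ₂.
Substitute: (1·3.72 + 2) ξ₂ = 360.5 → ξ₂ = 63.02 mol, ξ₁ = 234.5 mol.
Outlet amounts (n = n₀ + Σ ν·ξ):
  B: 782 − 1(234.5) − 2(63.02) = 421.5
  A: 0 + 1(234.5) = 234.5
  E: 0 + 1(63.02) = 63.02
  G: 0 + 1(63.02) = 63.02
Total out = 782 mol; y_A = 234.5 / 782 = 0.2998.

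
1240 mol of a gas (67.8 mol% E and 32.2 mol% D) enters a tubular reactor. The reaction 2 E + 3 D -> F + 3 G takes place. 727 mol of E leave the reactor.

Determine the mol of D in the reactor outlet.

For E: n = n₀ − 2ξ → 727 = 840.7 − 2ξ, giving ξ = 56.86 mol.
Outlet amounts (n = n₀ + ν ξ):
  E: 840.7 − 2(56.86) = 727
  D: 399.3 − 3(56.86) = 228.7
  F: 0 + 1(56.86) = 56.86
  G: 0 + 3(56.86) = 170.6

229 mol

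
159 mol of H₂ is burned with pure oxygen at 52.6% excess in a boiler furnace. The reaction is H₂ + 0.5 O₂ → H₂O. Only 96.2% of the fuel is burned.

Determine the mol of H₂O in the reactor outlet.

Stoichiometric O₂ = 0.5 × 159 = 79.5 mol; O₂ fed = 79.5 × 1.526 = 121.3 mol.
Fuel reacted = 0.962 × 159 → ξ = 153 mol.
Outlet (n = n₀ + ν ξ):
  H₂: 159 − 1(153) = 6.042
  O₂: 121.3 − 0.5(153) = 44.84
  H₂O: 0 + 1(153) = 153

153 mol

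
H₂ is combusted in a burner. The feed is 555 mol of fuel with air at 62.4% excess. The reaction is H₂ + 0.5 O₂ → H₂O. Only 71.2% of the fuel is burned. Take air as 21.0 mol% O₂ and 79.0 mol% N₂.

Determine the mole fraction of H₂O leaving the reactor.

0.158

Stoichiometric O₂ = 0.5 × 555 = 277.5 mol; O₂ fed = 277.5 × 1.624 = 450.7 mol.
N₂ fed = 450.7 × 79/21 = 1695 mol.
Fuel reacted = 0.712 × 555 → ξ = 395.2 mol.
Outlet (n = n₀ + ν ξ):
  H₂: 555 − 1(395.2) = 159.8
  O₂: 450.7 − 0.5(395.2) = 253.1
  N₂: 1695 (inert)
  H₂O: 0 + 1(395.2) = 395.2
Total out = 2503 mol; y_H₂O = 395.2 / 2503 = 0.1578.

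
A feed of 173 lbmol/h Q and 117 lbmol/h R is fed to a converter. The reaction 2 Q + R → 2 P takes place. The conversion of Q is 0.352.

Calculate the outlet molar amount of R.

86.6 lbmol/h

Q reacted = 0.352 × 173 = 60.9 lbmol/h; ν_Q = −2, so ξ = 60.9/2 = 30.45 lbmol/h.
Outlet amounts (n = n₀ + ν ξ):
  Q: 173 − 2(30.45) = 112.1
  R: 117 − 1(30.45) = 86.55
  P: 0 + 2(30.45) = 60.9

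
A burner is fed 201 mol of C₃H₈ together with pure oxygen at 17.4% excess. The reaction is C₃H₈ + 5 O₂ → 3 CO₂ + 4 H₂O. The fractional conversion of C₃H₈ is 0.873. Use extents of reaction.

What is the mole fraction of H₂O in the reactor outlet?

Stoichiometric O₂ = 5 × 201 = 1005 mol; O₂ fed = 1005 × 1.174 = 1180 mol.
Fuel reacted = 0.873 × 201 → ξ = 175.5 mol.
Outlet (n = n₀ + ν ξ):
  C₃H₈: 201 − 1(175.5) = 25.53
  O₂: 1180 − 5(175.5) = 302.5
  CO₂: 0 + 3(175.5) = 526.4
  H₂O: 0 + 4(175.5) = 701.9
Total out = 1556 mol; y_H₂O = 701.9 / 1556 = 0.451.

0.451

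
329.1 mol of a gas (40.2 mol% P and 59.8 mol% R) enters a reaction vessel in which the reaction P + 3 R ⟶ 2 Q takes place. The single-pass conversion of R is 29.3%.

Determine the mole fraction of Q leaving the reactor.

0.132

R reacted = 0.293 × 196.8 = 57.66 mol; ν_R = −3, so ξ = 57.66/3 = 19.22 mol.
Outlet amounts (n = n₀ + ν ξ):
  P: 132.3 − 1(19.22) = 113.1
  R: 196.8 − 3(19.22) = 139.1
  Q: 0 + 2(19.22) = 38.44
Total out = 290.7 mol; y_Q = 38.44 / 290.7 = 0.1323.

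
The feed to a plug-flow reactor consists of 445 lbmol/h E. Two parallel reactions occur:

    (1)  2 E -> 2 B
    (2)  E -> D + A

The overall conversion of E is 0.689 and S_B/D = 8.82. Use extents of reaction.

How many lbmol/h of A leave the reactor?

31.2 lbmol/h

Conversion of E: E consumed = 0.689 × 445 = 306.6 lbmol/h = 2ξ₁ + 1ξ₂.
Selectivity: 2ξ₁ / (1ξ₂) = 8.82 → ξ₁ = 4.41 ξ₂.
Substitute: (2·4.41 + 1) ξ₂ = 306.6 → ξ₂ = 31.22 lbmol/h, ξ₁ = 137.7 lbmol/h.
Outlet amounts (n = n₀ + Σ ν·ξ):
  E: 445 − 2(137.7) − 1(31.22) = 138.4
  B: 0 + 2(137.7) = 275.4
  D: 0 + 1(31.22) = 31.22
  A: 0 + 1(31.22) = 31.22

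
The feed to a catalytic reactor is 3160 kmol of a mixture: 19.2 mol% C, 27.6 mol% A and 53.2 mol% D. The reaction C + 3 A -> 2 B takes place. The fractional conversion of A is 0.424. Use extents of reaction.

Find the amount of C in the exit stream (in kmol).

483 kmol

A reacted = 0.424 × 872.2 = 369.8 kmol; ν_A = −3, so ξ = 369.8/3 = 123.3 kmol.
Outlet amounts (n = n₀ + ν ξ):
  C: 606.7 − 1(123.3) = 483.5
  A: 872.2 − 3(123.3) = 502.4
  B: 0 + 2(123.3) = 246.5
  D: 1681 (inert)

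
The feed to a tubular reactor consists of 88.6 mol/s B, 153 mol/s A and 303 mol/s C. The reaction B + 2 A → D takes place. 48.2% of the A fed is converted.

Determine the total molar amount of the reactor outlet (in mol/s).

471 mol/s

A reacted = 0.482 × 153 = 73.75 mol/s; ν_A = −2, so ξ = 73.75/2 = 36.87 mol/s.
Outlet amounts (n = n₀ + ν ξ):
  B: 88.6 − 1(36.87) = 51.73
  A: 153 − 2(36.87) = 79.25
  D: 0 + 1(36.87) = 36.87
  C: 303 (inert)
Total out = 51.73 + 79.25 + 36.87 + 303 = 470.9 mol/s.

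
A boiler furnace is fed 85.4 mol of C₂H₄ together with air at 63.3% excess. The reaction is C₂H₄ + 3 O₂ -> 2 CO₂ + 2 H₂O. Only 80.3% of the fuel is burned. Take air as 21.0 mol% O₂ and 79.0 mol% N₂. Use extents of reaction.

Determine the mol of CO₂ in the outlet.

137 mol

Stoichiometric O₂ = 3 × 85.4 = 256.2 mol; O₂ fed = 256.2 × 1.633 = 418.4 mol.
N₂ fed = 418.4 × 79/21 = 1574 mol.
Fuel reacted = 0.803 × 85.4 → ξ = 68.58 mol.
Outlet (n = n₀ + ν ξ):
  C₂H₄: 85.4 − 1(68.58) = 16.82
  O₂: 418.4 − 3(68.58) = 212.6
  N₂: 1574 (inert)
  CO₂: 0 + 2(68.58) = 137.2
  H₂O: 0 + 2(68.58) = 137.2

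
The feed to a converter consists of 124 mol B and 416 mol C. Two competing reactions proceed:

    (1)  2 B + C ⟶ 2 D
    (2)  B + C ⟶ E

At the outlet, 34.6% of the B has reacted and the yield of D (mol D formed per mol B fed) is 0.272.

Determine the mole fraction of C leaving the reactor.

0.759

Yield of D: 2ξ₁ / 124 = 0.272 → ξ₁ = 16.86 mol.
Conversion of B: 2ξ₁ + 1ξ₂ = 0.346 × 124 = 42.9 → ξ₂ = 9.176 mol.
Outlet amounts (n = n₀ + Σ ν·ξ):
  B: 124 − 2(16.86) − 1(9.176) = 81.1
  C: 416 − 1(16.86) − 1(9.176) = 390
  D: 0 + 2(16.86) = 33.73
  E: 0 + 1(9.176) = 9.176
Total out = 514 mol; y_C = 390 / 514 = 0.7587.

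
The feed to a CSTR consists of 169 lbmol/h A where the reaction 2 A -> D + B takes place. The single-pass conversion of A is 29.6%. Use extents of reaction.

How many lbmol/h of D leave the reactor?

25 lbmol/h

A reacted = 0.296 × 169 = 50.02 lbmol/h; ν_A = −2, so ξ = 50.02/2 = 25.01 lbmol/h.
Outlet amounts (n = n₀ + ν ξ):
  A: 169 − 2(25.01) = 119
  D: 0 + 1(25.01) = 25.01
  B: 0 + 1(25.01) = 25.01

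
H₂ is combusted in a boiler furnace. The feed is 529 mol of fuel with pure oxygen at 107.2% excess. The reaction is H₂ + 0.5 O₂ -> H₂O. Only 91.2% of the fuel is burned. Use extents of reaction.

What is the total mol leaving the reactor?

Stoichiometric O₂ = 0.5 × 529 = 264.5 mol; O₂ fed = 264.5 × 2.072 = 548 mol.
Fuel reacted = 0.912 × 529 → ξ = 482.4 mol.
Outlet (n = n₀ + ν ξ):
  H₂: 529 − 1(482.4) = 46.55
  O₂: 548 − 0.5(482.4) = 306.8
  H₂O: 0 + 1(482.4) = 482.4
Total out = 46.55 + 306.8 + 482.4 = 835.8 mol.

836 mol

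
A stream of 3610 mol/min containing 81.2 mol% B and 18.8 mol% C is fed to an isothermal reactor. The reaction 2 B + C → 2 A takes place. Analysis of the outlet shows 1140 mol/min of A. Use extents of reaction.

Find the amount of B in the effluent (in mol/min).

1790 mol/min

For A: n = n₀ + 2ξ → 1140 = 0 + 2ξ, giving ξ = 570 mol/min.
Outlet amounts (n = n₀ + ν ξ):
  B: 2931 − 2(570) = 1791
  C: 678.7 − 1(570) = 108.7
  A: 0 + 2(570) = 1140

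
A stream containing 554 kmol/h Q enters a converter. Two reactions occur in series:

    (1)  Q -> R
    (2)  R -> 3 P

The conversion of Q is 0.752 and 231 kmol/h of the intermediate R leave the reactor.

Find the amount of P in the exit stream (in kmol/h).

557 kmol/h

Conversion of Q: Q consumed = 1ξ₁ = 0.752 × 554 → ξ₁ = 416.6 kmol/h.
R balance: n_R = 0 + 1ξ₁ − 1ξ₂ = 231 → ξ₂ = (1·416.6 − 231)/1 = 185.6 kmol/h.
Outlet amounts (n = n₀ + Σ ν·ξ):
  Q: 554 − 1(416.6) = 137.4
  R: 0 + 1(416.6) − 1(185.6) = 231
  P: 0 + 3(185.6) = 556.8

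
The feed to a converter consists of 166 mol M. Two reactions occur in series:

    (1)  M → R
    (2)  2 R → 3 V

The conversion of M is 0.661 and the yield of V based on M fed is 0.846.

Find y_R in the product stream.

0.0757

Conversion of M: M consumed = 1ξ₁ = 0.661 × 166 → ξ₁ = 109.7 mol.
Yield of V: 3ξ₂ / 166 = 0.846 → ξ₂ = 46.81 mol.
Outlet amounts (n = n₀ + Σ ν·ξ):
  M: 166 − 1(109.7) = 56.27
  R: 0 + 1(109.7) − 2(46.81) = 16.1
  V: 0 + 3(46.81) = 140.4
Total out = 212.8 mol; y_R = 16.1 / 212.8 = 0.07566.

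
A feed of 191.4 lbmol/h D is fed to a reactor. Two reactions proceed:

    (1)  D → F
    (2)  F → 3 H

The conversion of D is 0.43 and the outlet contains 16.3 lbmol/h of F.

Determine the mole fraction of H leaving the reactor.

0.612

Conversion of D: D consumed = 1ξ₁ = 0.43 × 191.4 → ξ₁ = 82.3 lbmol/h.
F balance: n_F = 0 + 1ξ₁ − 1ξ₂ = 16.3 → ξ₂ = (1·82.3 − 16.3)/1 = 66 lbmol/h.
Outlet amounts (n = n₀ + Σ ν·ξ):
  D: 191.4 − 1(82.3) = 109.1
  F: 0 + 1(82.3) − 1(66) = 16.3
  H: 0 + 3(66) = 198
Total out = 323.4 lbmol/h; y_H = 198 / 323.4 = 0.6123.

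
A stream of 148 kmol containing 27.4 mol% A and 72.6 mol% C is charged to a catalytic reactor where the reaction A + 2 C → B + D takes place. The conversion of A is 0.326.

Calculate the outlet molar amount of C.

81 kmol

A reacted = 0.326 × 40.55 = 13.22 kmol; ν_A = −1, so ξ = 13.22/1 = 13.22 kmol.
Outlet amounts (n = n₀ + ν ξ):
  A: 40.55 − 1(13.22) = 27.33
  C: 107.4 − 2(13.22) = 81.01
  B: 0 + 1(13.22) = 13.22
  D: 0 + 1(13.22) = 13.22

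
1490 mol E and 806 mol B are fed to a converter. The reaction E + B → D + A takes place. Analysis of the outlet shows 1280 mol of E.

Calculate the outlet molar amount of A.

For E: n = n₀ − 1ξ → 1280 = 1490 − 1ξ, giving ξ = 210 mol.
Outlet amounts (n = n₀ + ν ξ):
  E: 1490 − 1(210) = 1280
  B: 806 − 1(210) = 596
  D: 0 + 1(210) = 210
  A: 0 + 1(210) = 210

210 mol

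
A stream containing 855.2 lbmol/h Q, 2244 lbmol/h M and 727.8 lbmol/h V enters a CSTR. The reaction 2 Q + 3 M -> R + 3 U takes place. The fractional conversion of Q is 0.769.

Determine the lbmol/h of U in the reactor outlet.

986 lbmol/h

Q reacted = 0.769 × 855.2 = 657.6 lbmol/h; ν_Q = −2, so ξ = 657.6/2 = 328.8 lbmol/h.
Outlet amounts (n = n₀ + ν ξ):
  Q: 855.2 − 2(328.8) = 197.6
  M: 2244 − 3(328.8) = 1258
  R: 0 + 1(328.8) = 328.8
  U: 0 + 3(328.8) = 986.5
  V: 727.8 (inert)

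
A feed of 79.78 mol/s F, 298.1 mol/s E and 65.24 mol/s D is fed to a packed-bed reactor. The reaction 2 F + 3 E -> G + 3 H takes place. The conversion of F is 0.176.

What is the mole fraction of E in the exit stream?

0.635

F reacted = 0.176 × 79.78 = 14.04 mol/s; ν_F = −2, so ξ = 14.04/2 = 7.021 mol/s.
Outlet amounts (n = n₀ + ν ξ):
  F: 79.78 − 2(7.021) = 65.74
  E: 298.1 − 3(7.021) = 277
  G: 0 + 1(7.021) = 7.021
  H: 0 + 3(7.021) = 21.06
  D: 65.24 (inert)
Total out = 436.1 mol/s; y_E = 277 / 436.1 = 0.6353.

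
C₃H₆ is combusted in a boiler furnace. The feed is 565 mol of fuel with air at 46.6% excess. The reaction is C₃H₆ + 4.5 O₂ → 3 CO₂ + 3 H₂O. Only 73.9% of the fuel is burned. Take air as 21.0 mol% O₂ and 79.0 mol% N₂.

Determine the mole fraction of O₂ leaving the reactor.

Stoichiometric O₂ = 4.5 × 565 = 2542 mol; O₂ fed = 2542 × 1.466 = 3727 mol.
N₂ fed = 3727 × 79/21 = 14020 mol.
Fuel reacted = 0.739 × 565 → ξ = 417.5 mol.
Outlet (n = n₀ + ν ξ):
  C₃H₆: 565 − 1(417.5) = 147.5
  O₂: 3727 − 4.5(417.5) = 1848
  N₂: 14020 (inert)
  CO₂: 0 + 3(417.5) = 1253
  H₂O: 0 + 3(417.5) = 1253
Total out = 18520 mol; y_O₂ = 1848 / 18520 = 0.09979.

0.0998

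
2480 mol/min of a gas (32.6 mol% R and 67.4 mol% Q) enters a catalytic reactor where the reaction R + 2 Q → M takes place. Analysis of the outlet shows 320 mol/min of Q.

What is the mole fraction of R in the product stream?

For Q: n = n₀ − 2ξ → 320 = 1672 − 2ξ, giving ξ = 675.8 mol/min.
Outlet amounts (n = n₀ + ν ξ):
  R: 808.5 − 1(675.8) = 132.7
  Q: 1672 − 2(675.8) = 320
  M: 0 + 1(675.8) = 675.8
Total out = 1128 mol/min; y_R = 132.7 / 1128 = 0.1176.

0.118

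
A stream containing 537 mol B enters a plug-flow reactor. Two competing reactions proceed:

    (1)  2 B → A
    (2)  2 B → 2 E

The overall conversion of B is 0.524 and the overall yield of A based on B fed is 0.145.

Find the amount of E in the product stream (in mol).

126 mol

Yield of A: 1ξ₁ / 537 = 0.145 → ξ₁ = 77.86 mol.
Conversion of B: 2ξ₁ + 2ξ₂ = 0.524 × 537 = 281.4 → ξ₂ = 62.83 mol.
Outlet amounts (n = n₀ + Σ ν·ξ):
  B: 537 − 2(77.86) − 2(62.83) = 255.6
  A: 0 + 1(77.86) = 77.86
  E: 0 + 2(62.83) = 125.7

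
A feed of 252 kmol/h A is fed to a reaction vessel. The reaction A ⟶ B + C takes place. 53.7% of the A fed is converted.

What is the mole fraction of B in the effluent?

A reacted = 0.537 × 252 = 135.3 kmol/h; ν_A = −1, so ξ = 135.3/1 = 135.3 kmol/h.
Outlet amounts (n = n₀ + ν ξ):
  A: 252 − 1(135.3) = 116.7
  B: 0 + 1(135.3) = 135.3
  C: 0 + 1(135.3) = 135.3
Total out = 387.3 kmol/h; y_B = 135.3 / 387.3 = 0.3494.

0.349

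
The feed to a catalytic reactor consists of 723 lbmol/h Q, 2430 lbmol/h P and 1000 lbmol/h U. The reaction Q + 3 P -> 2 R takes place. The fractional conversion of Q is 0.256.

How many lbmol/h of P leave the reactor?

Q reacted = 0.256 × 723 = 185.1 lbmol/h; ν_Q = −1, so ξ = 185.1/1 = 185.1 lbmol/h.
Outlet amounts (n = n₀ + ν ξ):
  Q: 723 − 1(185.1) = 537.9
  P: 2430 − 3(185.1) = 1875
  R: 0 + 2(185.1) = 370.2
  U: 1000 (inert)

1870 lbmol/h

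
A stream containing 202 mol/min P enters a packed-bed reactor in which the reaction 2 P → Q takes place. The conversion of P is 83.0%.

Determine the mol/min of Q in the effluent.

P reacted = 0.83 × 202 = 167.7 mol/min; ν_P = −2, so ξ = 167.7/2 = 83.83 mol/min.
Outlet amounts (n = n₀ + ν ξ):
  P: 202 − 2(83.83) = 34.34
  Q: 0 + 1(83.83) = 83.83

83.8 mol/min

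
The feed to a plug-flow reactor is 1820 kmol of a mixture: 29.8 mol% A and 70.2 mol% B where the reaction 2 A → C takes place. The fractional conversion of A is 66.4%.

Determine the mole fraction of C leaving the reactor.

A reacted = 0.664 × 542.4 = 360.1 kmol; ν_A = −2, so ξ = 360.1/2 = 180.1 kmol.
Outlet amounts (n = n₀ + ν ξ):
  A: 542.4 − 2(180.1) = 182.2
  C: 0 + 1(180.1) = 180.1
  B: 1278 (inert)
Total out = 1640 kmol; y_C = 180.1 / 1640 = 0.1098.

0.11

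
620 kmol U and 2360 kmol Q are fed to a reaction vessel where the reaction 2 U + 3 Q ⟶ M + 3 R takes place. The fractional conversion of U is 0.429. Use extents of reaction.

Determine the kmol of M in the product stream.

133 kmol

U reacted = 0.429 × 620 = 266 kmol; ν_U = −2, so ξ = 266/2 = 133 kmol.
Outlet amounts (n = n₀ + ν ξ):
  U: 620 − 2(133) = 354
  Q: 2360 − 3(133) = 1961
  M: 0 + 1(133) = 133
  R: 0 + 3(133) = 399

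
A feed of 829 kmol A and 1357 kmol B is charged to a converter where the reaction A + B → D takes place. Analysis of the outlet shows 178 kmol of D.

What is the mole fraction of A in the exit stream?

For D: n = n₀ + 1ξ → 178 = 0 + 1ξ, giving ξ = 178 kmol.
Outlet amounts (n = n₀ + ν ξ):
  A: 829 − 1(178) = 651
  B: 1357 − 1(178) = 1179
  D: 0 + 1(178) = 178
Total out = 2008 kmol; y_A = 651 / 2008 = 0.3242.

0.324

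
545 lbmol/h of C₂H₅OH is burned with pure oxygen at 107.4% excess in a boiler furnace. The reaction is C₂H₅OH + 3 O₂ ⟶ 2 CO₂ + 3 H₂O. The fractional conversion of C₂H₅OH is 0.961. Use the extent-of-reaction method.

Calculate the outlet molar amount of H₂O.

1570 lbmol/h

Stoichiometric O₂ = 3 × 545 = 1635 lbmol/h; O₂ fed = 1635 × 2.074 = 3391 lbmol/h.
Fuel reacted = 0.961 × 545 → ξ = 523.7 lbmol/h.
Outlet (n = n₀ + ν ξ):
  C₂H₅OH: 545 − 1(523.7) = 21.25
  O₂: 3391 − 3(523.7) = 1820
  CO₂: 0 + 2(523.7) = 1047
  H₂O: 0 + 3(523.7) = 1571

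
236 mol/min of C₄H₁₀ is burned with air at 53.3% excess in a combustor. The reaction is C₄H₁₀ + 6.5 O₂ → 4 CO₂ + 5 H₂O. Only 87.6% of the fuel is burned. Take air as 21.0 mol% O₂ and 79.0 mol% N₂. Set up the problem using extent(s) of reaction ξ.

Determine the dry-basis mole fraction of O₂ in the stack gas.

0.0941

Stoichiometric O₂ = 6.5 × 236 = 1534 mol/min; O₂ fed = 1534 × 1.533 = 2352 mol/min.
N₂ fed = 2352 × 79/21 = 8847 mol/min.
Fuel reacted = 0.876 × 236 → ξ = 206.7 mol/min.
Outlet (n = n₀ + ν ξ):
  C₄H₁₀: 236 − 1(206.7) = 29.26
  O₂: 2352 − 6.5(206.7) = 1008
  N₂: 8847 (inert)
  CO₂: 0 + 4(206.7) = 826.9
  H₂O: 0 + 5(206.7) = 1034
Dry total = 10710 mol/min; y_O₂ (dry) = 1008 / 10710 = 0.0941.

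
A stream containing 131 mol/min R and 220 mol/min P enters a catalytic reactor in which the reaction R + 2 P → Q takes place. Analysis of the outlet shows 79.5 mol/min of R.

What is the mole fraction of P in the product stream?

0.472

For R: n = n₀ − 1ξ → 79.5 = 131 − 1ξ, giving ξ = 51.5 mol/min.
Outlet amounts (n = n₀ + ν ξ):
  R: 131 − 1(51.5) = 79.5
  P: 220 − 2(51.5) = 117
  Q: 0 + 1(51.5) = 51.5
Total out = 248 mol/min; y_P = 117 / 248 = 0.4718.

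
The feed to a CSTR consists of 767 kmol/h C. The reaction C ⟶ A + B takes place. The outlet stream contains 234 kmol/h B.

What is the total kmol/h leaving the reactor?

1000 kmol/h

For B: n = n₀ + 1ξ → 234 = 0 + 1ξ, giving ξ = 234 kmol/h.
Outlet amounts (n = n₀ + ν ξ):
  C: 767 − 1(234) = 533
  A: 0 + 1(234) = 234
  B: 0 + 1(234) = 234
Total out = 533 + 234 + 234 = 1001 kmol/h.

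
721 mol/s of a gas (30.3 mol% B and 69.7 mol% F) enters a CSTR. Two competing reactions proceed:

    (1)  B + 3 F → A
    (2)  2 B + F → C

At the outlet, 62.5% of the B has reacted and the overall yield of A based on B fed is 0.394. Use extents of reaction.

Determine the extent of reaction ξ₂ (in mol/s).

ξ₂ = 25.2 mol/s

Yield of A: 1ξ₁ / 218.5 = 0.394 → ξ₁ = 86.07 mol/s.
Conversion of B: 1ξ₁ + 2ξ₂ = 0.625 × 218.5 = 136.5 → ξ₂ = 25.23 mol/s.
Outlet amounts (n = n₀ + Σ ν·ξ):
  B: 218.5 − 1(86.07) − 2(25.23) = 81.92
  F: 502.5 − 3(86.07) − 1(25.23) = 219.1
  A: 0 + 1(86.07) = 86.07
  C: 0 + 1(25.23) = 25.23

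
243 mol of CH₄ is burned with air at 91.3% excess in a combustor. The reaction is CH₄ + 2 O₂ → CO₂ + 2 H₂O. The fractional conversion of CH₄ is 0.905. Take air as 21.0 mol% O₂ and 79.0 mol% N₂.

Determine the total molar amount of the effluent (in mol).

4670 mol

Stoichiometric O₂ = 2 × 243 = 486 mol; O₂ fed = 486 × 1.913 = 929.7 mol.
N₂ fed = 929.7 × 79/21 = 3498 mol.
Fuel reacted = 0.905 × 243 → ξ = 219.9 mol.
Outlet (n = n₀ + ν ξ):
  CH₄: 243 − 1(219.9) = 23.08
  O₂: 929.7 − 2(219.9) = 489.9
  N₂: 3498 (inert)
  CO₂: 0 + 1(219.9) = 219.9
  H₂O: 0 + 2(219.9) = 439.8
Total out = 23.08 + 489.9 + 3498 + 219.9 + 439.8 = 4670 mol.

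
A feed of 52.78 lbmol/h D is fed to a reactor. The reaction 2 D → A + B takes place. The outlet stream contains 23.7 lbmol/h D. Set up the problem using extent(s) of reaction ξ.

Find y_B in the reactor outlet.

For D: n = n₀ − 2ξ → 23.7 = 52.78 − 2ξ, giving ξ = 14.54 lbmol/h.
Outlet amounts (n = n₀ + ν ξ):
  D: 52.78 − 2(14.54) = 23.7
  A: 0 + 1(14.54) = 14.54
  B: 0 + 1(14.54) = 14.54
Total out = 52.78 lbmol/h; y_B = 14.54 / 52.78 = 0.2755.

0.275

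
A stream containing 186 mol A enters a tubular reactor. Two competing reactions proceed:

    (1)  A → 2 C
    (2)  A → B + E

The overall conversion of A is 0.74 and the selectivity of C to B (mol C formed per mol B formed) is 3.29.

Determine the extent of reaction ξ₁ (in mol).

Conversion of A: A consumed = 0.74 × 186 = 137.6 mol = 1ξ₁ + 1ξ₂.
Selectivity: 2ξ₁ / (1ξ₂) = 3.29 → ξ₁ = 1.645 ξ₂.
Substitute: (1·1.645 + 1) ξ₂ = 137.6 → ξ₂ = 52.04 mol, ξ₁ = 85.6 mol.
Outlet amounts (n = n₀ + Σ ν·ξ):
  A: 186 − 1(85.6) − 1(52.04) = 48.36
  C: 0 + 2(85.6) = 171.2
  B: 0 + 1(52.04) = 52.04
  E: 0 + 1(52.04) = 52.04

ξ₁ = 85.6 mol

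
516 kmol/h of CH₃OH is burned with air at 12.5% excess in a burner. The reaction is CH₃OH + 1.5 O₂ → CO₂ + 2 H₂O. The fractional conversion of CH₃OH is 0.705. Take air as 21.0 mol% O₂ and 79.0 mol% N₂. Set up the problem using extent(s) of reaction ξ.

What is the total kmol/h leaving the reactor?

4840 kmol/h

Stoichiometric O₂ = 1.5 × 516 = 774 kmol/h; O₂ fed = 774 × 1.125 = 870.8 kmol/h.
N₂ fed = 870.8 × 79/21 = 3276 kmol/h.
Fuel reacted = 0.705 × 516 → ξ = 363.8 kmol/h.
Outlet (n = n₀ + ν ξ):
  CH₃OH: 516 − 1(363.8) = 152.2
  O₂: 870.8 − 1.5(363.8) = 325.1
  N₂: 3276 (inert)
  CO₂: 0 + 1(363.8) = 363.8
  H₂O: 0 + 2(363.8) = 727.6
Total out = 152.2 + 325.1 + 3276 + 363.8 + 727.6 = 4844 kmol/h.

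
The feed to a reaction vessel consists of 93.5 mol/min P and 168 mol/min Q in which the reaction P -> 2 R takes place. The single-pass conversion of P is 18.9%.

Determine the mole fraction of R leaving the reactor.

P reacted = 0.189 × 93.5 = 17.67 mol/min; ν_P = −1, so ξ = 17.67/1 = 17.67 mol/min.
Outlet amounts (n = n₀ + ν ξ):
  P: 93.5 − 1(17.67) = 75.83
  R: 0 + 2(17.67) = 35.34
  Q: 168 (inert)
Total out = 279.2 mol/min; y_R = 35.34 / 279.2 = 0.1266.

0.127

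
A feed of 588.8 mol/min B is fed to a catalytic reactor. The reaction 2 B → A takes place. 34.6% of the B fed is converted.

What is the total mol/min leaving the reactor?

B reacted = 0.346 × 588.8 = 203.7 mol/min; ν_B = −2, so ξ = 203.7/2 = 101.9 mol/min.
Outlet amounts (n = n₀ + ν ξ):
  B: 588.8 − 2(101.9) = 385.1
  A: 0 + 1(101.9) = 101.9
Total out = 385.1 + 101.9 = 486.9 mol/min.

487 mol/min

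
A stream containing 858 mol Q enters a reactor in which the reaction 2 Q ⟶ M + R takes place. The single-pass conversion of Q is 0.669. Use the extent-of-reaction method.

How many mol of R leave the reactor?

Q reacted = 0.669 × 858 = 574 mol; ν_Q = −2, so ξ = 574/2 = 287 mol.
Outlet amounts (n = n₀ + ν ξ):
  Q: 858 − 2(287) = 284
  M: 0 + 1(287) = 287
  R: 0 + 1(287) = 287

287 mol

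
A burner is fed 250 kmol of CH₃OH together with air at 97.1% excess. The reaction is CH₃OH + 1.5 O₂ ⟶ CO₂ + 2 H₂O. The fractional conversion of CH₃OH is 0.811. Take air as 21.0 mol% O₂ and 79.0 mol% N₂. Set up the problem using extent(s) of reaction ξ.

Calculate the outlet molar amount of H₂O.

Stoichiometric O₂ = 1.5 × 250 = 375 kmol; O₂ fed = 375 × 1.971 = 739.1 kmol.
N₂ fed = 739.1 × 79/21 = 2781 kmol.
Fuel reacted = 0.811 × 250 → ξ = 202.8 kmol.
Outlet (n = n₀ + ν ξ):
  CH₃OH: 250 − 1(202.8) = 47.25
  O₂: 739.1 − 1.5(202.8) = 435
  N₂: 2781 (inert)
  CO₂: 0 + 1(202.8) = 202.8
  H₂O: 0 + 2(202.8) = 405.5

406 kmol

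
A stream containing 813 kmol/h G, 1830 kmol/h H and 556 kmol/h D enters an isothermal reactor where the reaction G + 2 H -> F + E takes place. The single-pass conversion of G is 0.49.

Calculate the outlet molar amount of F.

398 kmol/h

G reacted = 0.49 × 813 = 398.4 kmol/h; ν_G = −1, so ξ = 398.4/1 = 398.4 kmol/h.
Outlet amounts (n = n₀ + ν ξ):
  G: 813 − 1(398.4) = 414.6
  H: 1830 − 2(398.4) = 1033
  F: 0 + 1(398.4) = 398.4
  E: 0 + 1(398.4) = 398.4
  D: 556 (inert)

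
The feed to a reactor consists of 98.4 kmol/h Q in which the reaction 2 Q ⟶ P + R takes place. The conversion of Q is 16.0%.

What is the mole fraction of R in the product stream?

Q reacted = 0.16 × 98.4 = 15.74 kmol/h; ν_Q = −2, so ξ = 15.74/2 = 7.872 kmol/h.
Outlet amounts (n = n₀ + ν ξ):
  Q: 98.4 − 2(7.872) = 82.66
  P: 0 + 1(7.872) = 7.872
  R: 0 + 1(7.872) = 7.872
Total out = 98.4 kmol/h; y_R = 7.872 / 98.4 = 0.08.

0.08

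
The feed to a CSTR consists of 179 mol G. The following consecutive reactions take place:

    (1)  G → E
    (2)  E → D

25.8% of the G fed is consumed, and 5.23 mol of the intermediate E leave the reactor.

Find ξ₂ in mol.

ξ₂ = 41 mol

Conversion of G: G consumed = 1ξ₁ = 0.258 × 179 → ξ₁ = 46.18 mol.
E balance: n_E = 0 + 1ξ₁ − 1ξ₂ = 5.23 → ξ₂ = (1·46.18 − 5.23)/1 = 40.95 mol.
Outlet amounts (n = n₀ + Σ ν·ξ):
  G: 179 − 1(46.18) = 132.8
  E: 0 + 1(46.18) − 1(40.95) = 5.23
  D: 0 + 1(40.95) = 40.95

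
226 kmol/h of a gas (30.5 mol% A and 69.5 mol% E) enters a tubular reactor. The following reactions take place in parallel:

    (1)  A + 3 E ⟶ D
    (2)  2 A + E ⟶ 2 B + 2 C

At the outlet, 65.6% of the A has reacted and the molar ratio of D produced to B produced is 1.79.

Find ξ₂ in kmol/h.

ξ₂ = 8.1 kmol/h

Conversion of A: A consumed = 0.656 × 68.93 = 45.22 kmol/h = 1ξ₁ + 2ξ₂.
Selectivity: 1ξ₁ / (2ξ₂) = 1.79 → ξ₁ = 3.58 ξ₂.
Substitute: (1·3.58 + 2) ξ₂ = 45.22 → ξ₂ = 8.104 kmol/h, ξ₁ = 29.01 kmol/h.
Outlet amounts (n = n₀ + Σ ν·ξ):
  A: 68.93 − 1(29.01) − 2(8.104) = 23.71
  E: 157.1 − 3(29.01) − 1(8.104) = 61.93
  D: 0 + 1(29.01) = 29.01
  B: 0 + 2(8.104) = 16.21
  C: 0 + 2(8.104) = 16.21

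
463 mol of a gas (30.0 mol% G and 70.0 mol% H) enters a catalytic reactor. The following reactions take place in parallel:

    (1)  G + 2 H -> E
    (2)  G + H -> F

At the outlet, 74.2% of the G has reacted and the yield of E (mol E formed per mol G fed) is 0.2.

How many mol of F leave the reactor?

75.3 mol

Yield of E: 1ξ₁ / 138.9 = 0.2 → ξ₁ = 27.78 mol.
Conversion of G: 1ξ₁ + 1ξ₂ = 0.742 × 138.9 = 103.1 → ξ₂ = 75.28 mol.
Outlet amounts (n = n₀ + Σ ν·ξ):
  G: 138.9 − 1(27.78) − 1(75.28) = 35.84
  H: 324.1 − 2(27.78) − 1(75.28) = 193.3
  E: 0 + 1(27.78) = 27.78
  F: 0 + 1(75.28) = 75.28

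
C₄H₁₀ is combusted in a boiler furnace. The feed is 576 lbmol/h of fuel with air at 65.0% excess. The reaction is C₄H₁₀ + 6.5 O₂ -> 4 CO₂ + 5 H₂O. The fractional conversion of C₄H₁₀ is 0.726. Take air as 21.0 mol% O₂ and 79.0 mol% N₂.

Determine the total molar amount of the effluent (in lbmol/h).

30600 lbmol/h

Stoichiometric O₂ = 6.5 × 576 = 3744 lbmol/h; O₂ fed = 3744 × 1.650 = 6178 lbmol/h.
N₂ fed = 6178 × 79/21 = 23240 lbmol/h.
Fuel reacted = 0.726 × 576 → ξ = 418.2 lbmol/h.
Outlet (n = n₀ + ν ξ):
  C₄H₁₀: 576 − 1(418.2) = 157.8
  O₂: 6178 − 6.5(418.2) = 3459
  N₂: 23240 (inert)
  CO₂: 0 + 4(418.2) = 1673
  H₂O: 0 + 5(418.2) = 2091
Total out = 157.8 + 3459 + 23240 + 1673 + 2091 = 30620 lbmol/h.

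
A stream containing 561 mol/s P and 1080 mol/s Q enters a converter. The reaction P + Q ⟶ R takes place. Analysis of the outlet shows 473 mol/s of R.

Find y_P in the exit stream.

0.0753

For R: n = n₀ + 1ξ → 473 = 0 + 1ξ, giving ξ = 473 mol/s.
Outlet amounts (n = n₀ + ν ξ):
  P: 561 − 1(473) = 88
  Q: 1080 − 1(473) = 607
  R: 0 + 1(473) = 473
Total out = 1168 mol/s; y_P = 88 / 1168 = 0.07534.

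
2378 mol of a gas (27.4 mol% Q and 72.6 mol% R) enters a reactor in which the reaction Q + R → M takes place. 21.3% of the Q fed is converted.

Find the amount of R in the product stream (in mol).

1590 mol

Q reacted = 0.213 × 651.6 = 138.8 mol; ν_Q = −1, so ξ = 138.8/1 = 138.8 mol.
Outlet amounts (n = n₀ + ν ξ):
  Q: 651.6 − 1(138.8) = 512.8
  R: 1726 − 1(138.8) = 1588
  M: 0 + 1(138.8) = 138.8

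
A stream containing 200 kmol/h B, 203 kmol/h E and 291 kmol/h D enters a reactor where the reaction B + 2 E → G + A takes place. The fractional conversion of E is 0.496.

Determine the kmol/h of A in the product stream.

50.3 kmol/h

E reacted = 0.496 × 203 = 100.7 kmol/h; ν_E = −2, so ξ = 100.7/2 = 50.34 kmol/h.
Outlet amounts (n = n₀ + ν ξ):
  B: 200 − 1(50.34) = 149.7
  E: 203 − 2(50.34) = 102.3
  G: 0 + 1(50.34) = 50.34
  A: 0 + 1(50.34) = 50.34
  D: 291 (inert)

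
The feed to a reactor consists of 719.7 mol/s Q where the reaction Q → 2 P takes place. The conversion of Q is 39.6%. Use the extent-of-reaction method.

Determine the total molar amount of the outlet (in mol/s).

1000 mol/s

Q reacted = 0.396 × 719.7 = 285 mol/s; ν_Q = −1, so ξ = 285/1 = 285 mol/s.
Outlet amounts (n = n₀ + ν ξ):
  Q: 719.7 − 1(285) = 434.7
  P: 0 + 2(285) = 570
Total out = 434.7 + 570 = 1005 mol/s.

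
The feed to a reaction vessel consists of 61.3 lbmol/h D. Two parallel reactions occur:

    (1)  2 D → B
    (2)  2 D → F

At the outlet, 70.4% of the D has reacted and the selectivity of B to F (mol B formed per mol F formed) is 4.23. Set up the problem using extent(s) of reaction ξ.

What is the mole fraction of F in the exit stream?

0.104

Conversion of D: D consumed = 0.704 × 61.3 = 43.16 lbmol/h = 2ξ₁ + 2ξ₂.
Selectivity: 1ξ₁ / (1ξ₂) = 4.23 → ξ₁ = 4.23 ξ₂.
Substitute: (2·4.23 + 2) ξ₂ = 43.16 → ξ₂ = 4.126 lbmol/h, ξ₁ = 17.45 lbmol/h.
Outlet amounts (n = n₀ + Σ ν·ξ):
  D: 61.3 − 2(17.45) − 2(4.126) = 18.14
  B: 0 + 1(17.45) = 17.45
  F: 0 + 1(4.126) = 4.126
Total out = 39.72 lbmol/h; y_F = 4.126 / 39.72 = 0.1039.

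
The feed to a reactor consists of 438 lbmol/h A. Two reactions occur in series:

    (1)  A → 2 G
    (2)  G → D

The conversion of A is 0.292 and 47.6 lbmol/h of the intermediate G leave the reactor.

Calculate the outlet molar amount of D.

Conversion of A: A consumed = 1ξ₁ = 0.292 × 438 → ξ₁ = 127.9 lbmol/h.
G balance: n_G = 0 + 2ξ₁ − 1ξ₂ = 47.6 → ξ₂ = (2·127.9 − 47.6)/1 = 208.2 lbmol/h.
Outlet amounts (n = n₀ + Σ ν·ξ):
  A: 438 − 1(127.9) = 310.1
  G: 0 + 2(127.9) − 1(208.2) = 47.6
  D: 0 + 1(208.2) = 208.2

208 lbmol/h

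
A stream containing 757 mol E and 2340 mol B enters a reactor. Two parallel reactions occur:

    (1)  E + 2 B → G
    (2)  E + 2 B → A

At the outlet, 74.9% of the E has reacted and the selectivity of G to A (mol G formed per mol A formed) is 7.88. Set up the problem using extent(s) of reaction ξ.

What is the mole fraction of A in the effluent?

0.0325

Conversion of E: E consumed = 0.749 × 757 = 567 mol = 1ξ₁ + 1ξ₂.
Selectivity: 1ξ₁ / (1ξ₂) = 7.88 → ξ₁ = 7.88 ξ₂.
Substitute: (1·7.88 + 1) ξ₂ = 567 → ξ₂ = 63.85 mol, ξ₁ = 503.1 mol.
Outlet amounts (n = n₀ + Σ ν·ξ):
  E: 757 − 1(503.1) − 1(63.85) = 190
  B: 2340 − 2(503.1) − 2(63.85) = 1206
  G: 0 + 1(503.1) = 503.1
  A: 0 + 1(63.85) = 63.85
Total out = 1963 mol; y_A = 63.85 / 1963 = 0.03253.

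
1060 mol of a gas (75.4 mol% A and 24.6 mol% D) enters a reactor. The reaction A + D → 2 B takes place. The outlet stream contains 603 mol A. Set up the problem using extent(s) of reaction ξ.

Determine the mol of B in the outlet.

392 mol

For A: n = n₀ − 1ξ → 603 = 799.2 − 1ξ, giving ξ = 196.2 mol.
Outlet amounts (n = n₀ + ν ξ):
  A: 799.2 − 1(196.2) = 603
  D: 260.8 − 1(196.2) = 64.52
  B: 0 + 2(196.2) = 392.5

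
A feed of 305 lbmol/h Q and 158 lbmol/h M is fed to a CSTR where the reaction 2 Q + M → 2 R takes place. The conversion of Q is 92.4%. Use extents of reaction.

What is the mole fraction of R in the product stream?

0.875

Q reacted = 0.924 × 305 = 281.8 lbmol/h; ν_Q = −2, so ξ = 281.8/2 = 140.9 lbmol/h.
Outlet amounts (n = n₀ + ν ξ):
  Q: 305 − 2(140.9) = 23.18
  M: 158 − 1(140.9) = 17.09
  R: 0 + 2(140.9) = 281.8
Total out = 322.1 lbmol/h; y_R = 281.8 / 322.1 = 0.875.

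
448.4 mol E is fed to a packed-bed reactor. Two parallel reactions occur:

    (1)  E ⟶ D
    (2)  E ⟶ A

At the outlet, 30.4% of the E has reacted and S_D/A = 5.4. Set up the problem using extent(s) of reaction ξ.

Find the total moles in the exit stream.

Conversion of E: E consumed = 0.304 × 448.4 = 136.3 mol = 1ξ₁ + 1ξ₂.
Selectivity: 1ξ₁ / (1ξ₂) = 5.4 → ξ₁ = 5.4 ξ₂.
Substitute: (1·5.4 + 1) ξ₂ = 136.3 → ξ₂ = 21.3 mol, ξ₁ = 115 mol.
Outlet amounts (n = n₀ + Σ ν·ξ):
  E: 448.4 − 1(115) − 1(21.3) = 312.1
  D: 0 + 1(115) = 115
  A: 0 + 1(21.3) = 21.3
Total out = 312.1 + 115 + 21.3 = 448.4 mol.

448 mol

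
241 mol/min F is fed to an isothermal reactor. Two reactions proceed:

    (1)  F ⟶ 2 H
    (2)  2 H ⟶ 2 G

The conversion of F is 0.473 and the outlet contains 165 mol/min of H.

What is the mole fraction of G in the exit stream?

Conversion of F: F consumed = 1ξ₁ = 0.473 × 241 → ξ₁ = 114 mol/min.
H balance: n_H = 0 + 2ξ₁ − 2ξ₂ = 165 → ξ₂ = (2·114 − 165)/2 = 31.49 mol/min.
Outlet amounts (n = n₀ + Σ ν·ξ):
  F: 241 − 1(114) = 127
  H: 0 + 2(114) − 2(31.49) = 165
  G: 0 + 2(31.49) = 62.99
Total out = 355 mol/min; y_G = 62.99 / 355 = 0.1774.

0.177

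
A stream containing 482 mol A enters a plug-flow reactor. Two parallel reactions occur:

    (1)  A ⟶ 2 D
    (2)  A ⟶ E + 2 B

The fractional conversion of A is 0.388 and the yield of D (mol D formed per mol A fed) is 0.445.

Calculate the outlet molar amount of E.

79.8 mol

Yield of D: 2ξ₁ / 482 = 0.445 → ξ₁ = 107.2 mol.
Conversion of A: 1ξ₁ + 1ξ₂ = 0.388 × 482 = 187 → ξ₂ = 79.77 mol.
Outlet amounts (n = n₀ + Σ ν·ξ):
  A: 482 − 1(107.2) − 1(79.77) = 295
  D: 0 + 2(107.2) = 214.5
  E: 0 + 1(79.77) = 79.77
  B: 0 + 2(79.77) = 159.5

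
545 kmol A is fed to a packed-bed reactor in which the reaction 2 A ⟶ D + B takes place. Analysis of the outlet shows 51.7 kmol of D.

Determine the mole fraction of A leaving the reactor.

For D: n = n₀ + 1ξ → 51.7 = 0 + 1ξ, giving ξ = 51.7 kmol.
Outlet amounts (n = n₀ + ν ξ):
  A: 545 − 2(51.7) = 441.6
  D: 0 + 1(51.7) = 51.7
  B: 0 + 1(51.7) = 51.7
Total out = 545 kmol; y_A = 441.6 / 545 = 0.8103.

0.81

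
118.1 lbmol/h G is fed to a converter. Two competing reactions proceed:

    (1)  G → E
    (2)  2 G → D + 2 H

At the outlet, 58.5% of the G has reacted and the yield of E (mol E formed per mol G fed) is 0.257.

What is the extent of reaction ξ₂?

Yield of E: 1ξ₁ / 118.1 = 0.257 → ξ₁ = 30.35 lbmol/h.
Conversion of G: 1ξ₁ + 2ξ₂ = 0.585 × 118.1 = 69.09 → ξ₂ = 19.37 lbmol/h.
Outlet amounts (n = n₀ + Σ ν·ξ):
  G: 118.1 − 1(30.35) − 2(19.37) = 49.01
  E: 0 + 1(30.35) = 30.35
  D: 0 + 1(19.37) = 19.37
  H: 0 + 2(19.37) = 38.74

ξ₂ = 19.4 lbmol/h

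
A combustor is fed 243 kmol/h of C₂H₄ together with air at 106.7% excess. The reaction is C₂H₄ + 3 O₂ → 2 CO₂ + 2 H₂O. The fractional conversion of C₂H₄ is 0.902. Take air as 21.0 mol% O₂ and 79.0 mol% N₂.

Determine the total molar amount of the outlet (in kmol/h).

Stoichiometric O₂ = 3 × 243 = 729 kmol/h; O₂ fed = 729 × 2.067 = 1507 kmol/h.
N₂ fed = 1507 × 79/21 = 5669 kmol/h.
Fuel reacted = 0.902 × 243 → ξ = 219.2 kmol/h.
Outlet (n = n₀ + ν ξ):
  C₂H₄: 243 − 1(219.2) = 23.81
  O₂: 1507 − 3(219.2) = 849.3
  N₂: 5669 (inert)
  CO₂: 0 + 2(219.2) = 438.4
  H₂O: 0 + 2(219.2) = 438.4
Total out = 23.81 + 849.3 + 5669 + 438.4 + 438.4 = 7418 kmol/h.

7420 kmol/h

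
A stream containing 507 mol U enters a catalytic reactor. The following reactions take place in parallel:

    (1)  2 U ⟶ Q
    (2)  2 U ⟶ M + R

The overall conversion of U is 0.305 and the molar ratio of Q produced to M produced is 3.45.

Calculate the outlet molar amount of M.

17.4 mol

Conversion of U: U consumed = 0.305 × 507 = 154.6 mol = 2ξ₁ + 2ξ₂.
Selectivity: 1ξ₁ / (1ξ₂) = 3.45 → ξ₁ = 3.45 ξ₂.
Substitute: (2·3.45 + 2) ξ₂ = 154.6 → ξ₂ = 17.37 mol, ξ₁ = 59.94 mol.
Outlet amounts (n = n₀ + Σ ν·ξ):
  U: 507 − 2(59.94) − 2(17.37) = 352.4
  Q: 0 + 1(59.94) = 59.94
  M: 0 + 1(17.37) = 17.37
  R: 0 + 1(17.37) = 17.37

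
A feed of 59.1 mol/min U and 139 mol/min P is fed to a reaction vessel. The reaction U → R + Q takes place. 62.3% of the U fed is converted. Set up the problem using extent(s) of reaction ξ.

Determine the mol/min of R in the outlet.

U reacted = 0.623 × 59.1 = 36.82 mol/min; ν_U = −1, so ξ = 36.82/1 = 36.82 mol/min.
Outlet amounts (n = n₀ + ν ξ):
  U: 59.1 − 1(36.82) = 22.28
  R: 0 + 1(36.82) = 36.82
  Q: 0 + 1(36.82) = 36.82
  P: 139 (inert)

36.8 mol/min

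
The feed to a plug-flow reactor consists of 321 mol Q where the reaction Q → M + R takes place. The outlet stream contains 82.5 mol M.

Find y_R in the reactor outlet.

0.204

For M: n = n₀ + 1ξ → 82.5 = 0 + 1ξ, giving ξ = 82.5 mol.
Outlet amounts (n = n₀ + ν ξ):
  Q: 321 − 1(82.5) = 238.5
  M: 0 + 1(82.5) = 82.5
  R: 0 + 1(82.5) = 82.5
Total out = 403.5 mol; y_R = 82.5 / 403.5 = 0.2045.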